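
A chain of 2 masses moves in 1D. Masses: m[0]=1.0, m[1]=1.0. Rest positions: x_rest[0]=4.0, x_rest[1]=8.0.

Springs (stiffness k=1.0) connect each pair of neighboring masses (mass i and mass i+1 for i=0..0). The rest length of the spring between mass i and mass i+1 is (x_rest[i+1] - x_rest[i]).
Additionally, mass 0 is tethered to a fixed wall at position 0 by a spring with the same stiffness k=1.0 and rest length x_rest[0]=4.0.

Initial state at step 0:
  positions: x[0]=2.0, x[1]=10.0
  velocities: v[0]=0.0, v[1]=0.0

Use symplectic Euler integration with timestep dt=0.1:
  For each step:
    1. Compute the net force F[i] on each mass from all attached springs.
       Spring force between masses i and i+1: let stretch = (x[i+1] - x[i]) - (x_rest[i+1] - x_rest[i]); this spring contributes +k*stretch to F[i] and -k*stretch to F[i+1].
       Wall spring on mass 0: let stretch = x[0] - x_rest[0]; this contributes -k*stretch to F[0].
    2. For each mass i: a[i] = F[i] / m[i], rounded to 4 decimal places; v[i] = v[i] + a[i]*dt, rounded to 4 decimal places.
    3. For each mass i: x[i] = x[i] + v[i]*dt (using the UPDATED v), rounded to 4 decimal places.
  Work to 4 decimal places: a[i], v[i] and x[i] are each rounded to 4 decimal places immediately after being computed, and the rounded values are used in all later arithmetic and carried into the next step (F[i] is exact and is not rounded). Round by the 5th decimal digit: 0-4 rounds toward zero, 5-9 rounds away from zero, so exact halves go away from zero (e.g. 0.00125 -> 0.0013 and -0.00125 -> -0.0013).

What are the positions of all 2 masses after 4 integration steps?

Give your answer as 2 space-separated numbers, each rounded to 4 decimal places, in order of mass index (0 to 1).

Answer: 2.5763 9.6148

Derivation:
Step 0: x=[2.0000 10.0000] v=[0.0000 0.0000]
Step 1: x=[2.0600 9.9600] v=[0.6000 -0.4000]
Step 2: x=[2.1784 9.8810] v=[1.1840 -0.7900]
Step 3: x=[2.3520 9.7650] v=[1.7364 -1.1603]
Step 4: x=[2.5763 9.6148] v=[2.2425 -1.5016]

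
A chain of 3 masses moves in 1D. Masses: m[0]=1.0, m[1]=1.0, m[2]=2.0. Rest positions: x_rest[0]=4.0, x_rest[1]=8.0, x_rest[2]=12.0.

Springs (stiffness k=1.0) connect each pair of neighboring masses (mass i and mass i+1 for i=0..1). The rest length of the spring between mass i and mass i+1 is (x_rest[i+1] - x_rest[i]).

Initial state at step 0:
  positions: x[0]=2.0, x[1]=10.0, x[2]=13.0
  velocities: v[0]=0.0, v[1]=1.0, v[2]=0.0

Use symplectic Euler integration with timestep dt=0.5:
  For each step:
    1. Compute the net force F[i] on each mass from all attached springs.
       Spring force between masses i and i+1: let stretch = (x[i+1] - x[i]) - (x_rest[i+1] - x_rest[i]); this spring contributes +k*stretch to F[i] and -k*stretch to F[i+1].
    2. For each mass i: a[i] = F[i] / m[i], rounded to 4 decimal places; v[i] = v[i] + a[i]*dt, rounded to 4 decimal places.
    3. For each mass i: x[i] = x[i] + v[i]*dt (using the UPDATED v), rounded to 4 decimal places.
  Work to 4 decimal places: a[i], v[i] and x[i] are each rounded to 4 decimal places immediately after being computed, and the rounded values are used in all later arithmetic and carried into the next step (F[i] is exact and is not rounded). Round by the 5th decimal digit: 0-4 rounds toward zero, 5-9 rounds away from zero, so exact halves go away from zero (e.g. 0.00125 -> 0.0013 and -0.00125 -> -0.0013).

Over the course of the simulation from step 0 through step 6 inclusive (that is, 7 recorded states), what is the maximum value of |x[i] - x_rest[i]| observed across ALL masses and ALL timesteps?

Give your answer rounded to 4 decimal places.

Step 0: x=[2.0000 10.0000 13.0000] v=[0.0000 1.0000 0.0000]
Step 1: x=[3.0000 9.2500 13.1250] v=[2.0000 -1.5000 0.2500]
Step 2: x=[4.5625 7.9063 13.2657] v=[3.1250 -2.6875 0.2813]
Step 3: x=[5.9610 7.0665 13.2364] v=[2.7969 -1.6797 -0.0586]
Step 4: x=[6.6359 7.4928 12.9359] v=[1.3497 0.8525 -0.6011]
Step 5: x=[6.5250 9.0656 12.4550] v=[-0.2219 3.1456 -0.9619]
Step 6: x=[6.0492 10.8506 12.0504] v=[-0.9516 3.5700 -0.8093]
Max displacement = 2.8506

Answer: 2.8506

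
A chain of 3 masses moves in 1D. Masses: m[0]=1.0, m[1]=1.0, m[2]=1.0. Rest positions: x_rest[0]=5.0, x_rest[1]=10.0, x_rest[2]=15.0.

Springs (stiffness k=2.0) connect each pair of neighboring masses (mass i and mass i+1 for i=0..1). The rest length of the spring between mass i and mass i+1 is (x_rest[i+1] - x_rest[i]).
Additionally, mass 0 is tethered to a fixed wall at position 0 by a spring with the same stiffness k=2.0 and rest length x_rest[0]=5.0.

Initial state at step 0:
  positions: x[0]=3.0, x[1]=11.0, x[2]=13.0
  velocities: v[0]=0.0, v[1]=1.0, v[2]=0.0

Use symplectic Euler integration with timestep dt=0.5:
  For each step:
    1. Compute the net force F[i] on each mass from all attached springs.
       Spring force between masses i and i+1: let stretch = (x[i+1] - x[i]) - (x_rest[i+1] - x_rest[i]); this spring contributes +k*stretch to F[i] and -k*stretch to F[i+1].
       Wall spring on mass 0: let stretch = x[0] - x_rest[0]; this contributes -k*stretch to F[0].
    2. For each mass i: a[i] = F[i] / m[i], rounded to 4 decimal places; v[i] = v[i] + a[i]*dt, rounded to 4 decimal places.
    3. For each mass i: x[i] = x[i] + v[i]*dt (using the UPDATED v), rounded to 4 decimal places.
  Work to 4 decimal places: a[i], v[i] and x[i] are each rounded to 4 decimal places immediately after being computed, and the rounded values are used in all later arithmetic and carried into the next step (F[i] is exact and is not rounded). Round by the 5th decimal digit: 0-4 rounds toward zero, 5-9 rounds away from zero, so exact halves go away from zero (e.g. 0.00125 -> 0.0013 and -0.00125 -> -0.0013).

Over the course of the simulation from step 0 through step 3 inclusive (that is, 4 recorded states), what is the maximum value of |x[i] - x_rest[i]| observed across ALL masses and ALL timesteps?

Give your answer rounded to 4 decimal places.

Answer: 2.5000

Derivation:
Step 0: x=[3.0000 11.0000 13.0000] v=[0.0000 1.0000 0.0000]
Step 1: x=[5.5000 8.5000 14.5000] v=[5.0000 -5.0000 3.0000]
Step 2: x=[6.7500 7.5000 15.5000] v=[2.5000 -2.0000 2.0000]
Step 3: x=[5.0000 10.1250 15.0000] v=[-3.5000 5.2500 -1.0000]
Max displacement = 2.5000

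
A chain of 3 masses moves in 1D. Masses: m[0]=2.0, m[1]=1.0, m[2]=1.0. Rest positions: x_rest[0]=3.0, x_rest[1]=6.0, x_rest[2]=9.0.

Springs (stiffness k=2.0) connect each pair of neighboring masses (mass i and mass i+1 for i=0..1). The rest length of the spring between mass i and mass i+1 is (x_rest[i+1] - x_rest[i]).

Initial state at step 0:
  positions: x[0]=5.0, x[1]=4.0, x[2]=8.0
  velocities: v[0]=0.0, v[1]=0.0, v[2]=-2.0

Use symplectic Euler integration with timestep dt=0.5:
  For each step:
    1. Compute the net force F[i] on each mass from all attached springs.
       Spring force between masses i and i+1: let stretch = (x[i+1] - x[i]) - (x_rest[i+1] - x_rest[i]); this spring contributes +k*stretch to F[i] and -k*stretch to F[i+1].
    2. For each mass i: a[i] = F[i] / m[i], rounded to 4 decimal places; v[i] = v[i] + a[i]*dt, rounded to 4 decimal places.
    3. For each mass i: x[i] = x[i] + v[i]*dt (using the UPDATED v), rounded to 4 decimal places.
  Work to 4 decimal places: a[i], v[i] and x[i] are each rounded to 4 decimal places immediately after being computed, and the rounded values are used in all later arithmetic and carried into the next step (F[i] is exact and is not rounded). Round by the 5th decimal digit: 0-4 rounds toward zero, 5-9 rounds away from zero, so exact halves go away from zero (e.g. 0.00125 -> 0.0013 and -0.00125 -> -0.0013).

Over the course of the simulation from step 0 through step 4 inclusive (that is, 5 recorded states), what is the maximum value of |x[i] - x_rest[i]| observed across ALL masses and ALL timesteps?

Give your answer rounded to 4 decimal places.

Answer: 2.5000

Derivation:
Step 0: x=[5.0000 4.0000 8.0000] v=[0.0000 0.0000 -2.0000]
Step 1: x=[4.0000 6.5000 6.5000] v=[-2.0000 5.0000 -3.0000]
Step 2: x=[2.8750 7.7500 6.5000] v=[-2.2500 2.5000 0.0000]
Step 3: x=[2.2188 5.9375 8.6250] v=[-1.3125 -3.6250 4.2500]
Step 4: x=[1.7422 3.6094 10.9063] v=[-0.9532 -4.6562 4.5625]
Max displacement = 2.5000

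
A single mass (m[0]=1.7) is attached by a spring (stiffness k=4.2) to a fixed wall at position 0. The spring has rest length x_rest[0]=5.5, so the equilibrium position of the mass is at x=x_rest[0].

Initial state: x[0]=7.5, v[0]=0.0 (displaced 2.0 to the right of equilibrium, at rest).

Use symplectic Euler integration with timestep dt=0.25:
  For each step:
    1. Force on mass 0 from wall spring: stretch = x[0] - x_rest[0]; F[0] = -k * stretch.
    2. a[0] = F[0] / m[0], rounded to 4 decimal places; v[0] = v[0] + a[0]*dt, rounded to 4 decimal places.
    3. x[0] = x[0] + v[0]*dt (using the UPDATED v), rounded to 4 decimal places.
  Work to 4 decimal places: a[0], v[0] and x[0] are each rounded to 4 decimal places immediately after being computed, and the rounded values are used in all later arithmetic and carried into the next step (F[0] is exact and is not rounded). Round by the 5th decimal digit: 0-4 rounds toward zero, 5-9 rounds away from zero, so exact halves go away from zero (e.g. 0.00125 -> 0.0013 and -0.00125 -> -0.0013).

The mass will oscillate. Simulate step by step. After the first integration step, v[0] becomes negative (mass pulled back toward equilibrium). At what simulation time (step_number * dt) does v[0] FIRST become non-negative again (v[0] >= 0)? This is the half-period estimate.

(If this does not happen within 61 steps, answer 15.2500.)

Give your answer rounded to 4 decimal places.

Answer: 2.0000

Derivation:
Step 0: x=[7.5000] v=[0.0000]
Step 1: x=[7.1912] v=[-1.2353]
Step 2: x=[6.6212] v=[-2.2799]
Step 3: x=[5.8781] v=[-2.9724]
Step 4: x=[5.0766] v=[-3.2059]
Step 5: x=[4.3405] v=[-2.9444]
Step 6: x=[3.7834] v=[-2.2283]
Step 7: x=[3.4914] v=[-1.1681]
Step 8: x=[3.5095] v=[0.0725]
First v>=0 after going negative at step 8, time=2.0000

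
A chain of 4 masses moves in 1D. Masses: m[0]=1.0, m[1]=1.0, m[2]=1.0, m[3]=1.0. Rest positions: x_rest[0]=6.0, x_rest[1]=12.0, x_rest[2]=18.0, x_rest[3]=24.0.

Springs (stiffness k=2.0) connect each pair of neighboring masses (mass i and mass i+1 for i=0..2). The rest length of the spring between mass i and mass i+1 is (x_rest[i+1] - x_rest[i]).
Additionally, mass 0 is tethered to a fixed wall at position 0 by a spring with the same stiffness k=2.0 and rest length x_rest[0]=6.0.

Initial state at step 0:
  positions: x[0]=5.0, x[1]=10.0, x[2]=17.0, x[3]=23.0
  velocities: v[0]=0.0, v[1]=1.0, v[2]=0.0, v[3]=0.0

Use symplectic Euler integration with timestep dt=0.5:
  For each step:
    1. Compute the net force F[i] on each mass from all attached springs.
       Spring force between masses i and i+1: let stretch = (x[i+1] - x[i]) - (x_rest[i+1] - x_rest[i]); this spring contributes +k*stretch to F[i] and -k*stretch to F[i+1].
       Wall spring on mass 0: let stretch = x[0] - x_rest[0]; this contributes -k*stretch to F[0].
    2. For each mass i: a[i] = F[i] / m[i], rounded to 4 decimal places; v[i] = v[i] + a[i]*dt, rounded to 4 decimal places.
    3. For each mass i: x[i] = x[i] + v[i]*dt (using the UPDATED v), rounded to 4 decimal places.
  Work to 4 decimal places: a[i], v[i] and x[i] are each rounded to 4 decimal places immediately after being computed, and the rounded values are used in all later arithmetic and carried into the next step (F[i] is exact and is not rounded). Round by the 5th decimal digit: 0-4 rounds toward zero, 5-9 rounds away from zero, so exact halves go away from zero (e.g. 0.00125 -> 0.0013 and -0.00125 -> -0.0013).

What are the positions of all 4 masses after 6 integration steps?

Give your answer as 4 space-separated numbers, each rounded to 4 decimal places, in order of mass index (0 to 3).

Step 0: x=[5.0000 10.0000 17.0000 23.0000] v=[0.0000 1.0000 0.0000 0.0000]
Step 1: x=[5.0000 11.5000 16.5000 23.0000] v=[0.0000 3.0000 -1.0000 0.0000]
Step 2: x=[5.7500 12.2500 16.7500 22.7500] v=[1.5000 1.5000 0.5000 -0.5000]
Step 3: x=[6.8750 12.0000 17.7500 22.5000] v=[2.2500 -0.5000 2.0000 -0.5000]
Step 4: x=[7.1250 12.0625 18.2500 22.8750] v=[0.5000 0.1250 1.0000 0.7500]
Step 5: x=[6.2813 12.7500 17.9688 23.9375] v=[-1.6875 1.3750 -0.5625 2.1250]
Step 6: x=[5.5313 12.8126 18.0625 25.0157] v=[-1.5001 0.1251 0.1874 2.1563]

Answer: 5.5313 12.8126 18.0625 25.0157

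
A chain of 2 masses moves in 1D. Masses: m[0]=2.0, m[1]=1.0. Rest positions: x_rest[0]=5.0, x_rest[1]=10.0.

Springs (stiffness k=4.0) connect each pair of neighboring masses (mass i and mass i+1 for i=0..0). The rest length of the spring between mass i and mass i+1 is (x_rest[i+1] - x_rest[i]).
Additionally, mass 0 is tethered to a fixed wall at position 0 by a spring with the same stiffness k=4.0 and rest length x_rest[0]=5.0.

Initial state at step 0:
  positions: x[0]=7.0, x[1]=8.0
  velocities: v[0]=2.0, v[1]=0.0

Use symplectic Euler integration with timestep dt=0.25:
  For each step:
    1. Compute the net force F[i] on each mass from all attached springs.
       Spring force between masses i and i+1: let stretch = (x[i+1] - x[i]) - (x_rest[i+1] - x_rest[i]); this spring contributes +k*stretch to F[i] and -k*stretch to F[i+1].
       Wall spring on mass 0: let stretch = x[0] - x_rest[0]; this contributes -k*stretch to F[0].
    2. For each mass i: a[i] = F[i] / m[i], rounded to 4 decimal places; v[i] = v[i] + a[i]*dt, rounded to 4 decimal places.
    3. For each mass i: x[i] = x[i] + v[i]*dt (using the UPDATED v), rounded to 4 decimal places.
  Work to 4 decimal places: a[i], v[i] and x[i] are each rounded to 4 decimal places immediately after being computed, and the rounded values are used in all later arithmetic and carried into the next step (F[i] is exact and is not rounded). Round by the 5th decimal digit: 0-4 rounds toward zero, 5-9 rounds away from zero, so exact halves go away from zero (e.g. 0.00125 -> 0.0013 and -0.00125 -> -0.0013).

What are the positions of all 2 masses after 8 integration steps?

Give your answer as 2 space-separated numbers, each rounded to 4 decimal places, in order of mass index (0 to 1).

Answer: 6.7024 9.2067

Derivation:
Step 0: x=[7.0000 8.0000] v=[2.0000 0.0000]
Step 1: x=[6.7500 9.0000] v=[-1.0000 4.0000]
Step 2: x=[5.9375 10.6875] v=[-3.2500 6.7500]
Step 3: x=[4.9766 12.4375] v=[-3.8438 7.0000]
Step 4: x=[4.3262 13.5723] v=[-2.6017 4.5391]
Step 5: x=[4.2908 13.6456] v=[-0.1418 0.2930]
Step 6: x=[4.8884 12.6302] v=[2.3902 -4.0618]
Step 7: x=[5.8426 10.9293] v=[3.8169 -6.8036]
Step 8: x=[6.7024 9.2067] v=[3.4390 -6.8903]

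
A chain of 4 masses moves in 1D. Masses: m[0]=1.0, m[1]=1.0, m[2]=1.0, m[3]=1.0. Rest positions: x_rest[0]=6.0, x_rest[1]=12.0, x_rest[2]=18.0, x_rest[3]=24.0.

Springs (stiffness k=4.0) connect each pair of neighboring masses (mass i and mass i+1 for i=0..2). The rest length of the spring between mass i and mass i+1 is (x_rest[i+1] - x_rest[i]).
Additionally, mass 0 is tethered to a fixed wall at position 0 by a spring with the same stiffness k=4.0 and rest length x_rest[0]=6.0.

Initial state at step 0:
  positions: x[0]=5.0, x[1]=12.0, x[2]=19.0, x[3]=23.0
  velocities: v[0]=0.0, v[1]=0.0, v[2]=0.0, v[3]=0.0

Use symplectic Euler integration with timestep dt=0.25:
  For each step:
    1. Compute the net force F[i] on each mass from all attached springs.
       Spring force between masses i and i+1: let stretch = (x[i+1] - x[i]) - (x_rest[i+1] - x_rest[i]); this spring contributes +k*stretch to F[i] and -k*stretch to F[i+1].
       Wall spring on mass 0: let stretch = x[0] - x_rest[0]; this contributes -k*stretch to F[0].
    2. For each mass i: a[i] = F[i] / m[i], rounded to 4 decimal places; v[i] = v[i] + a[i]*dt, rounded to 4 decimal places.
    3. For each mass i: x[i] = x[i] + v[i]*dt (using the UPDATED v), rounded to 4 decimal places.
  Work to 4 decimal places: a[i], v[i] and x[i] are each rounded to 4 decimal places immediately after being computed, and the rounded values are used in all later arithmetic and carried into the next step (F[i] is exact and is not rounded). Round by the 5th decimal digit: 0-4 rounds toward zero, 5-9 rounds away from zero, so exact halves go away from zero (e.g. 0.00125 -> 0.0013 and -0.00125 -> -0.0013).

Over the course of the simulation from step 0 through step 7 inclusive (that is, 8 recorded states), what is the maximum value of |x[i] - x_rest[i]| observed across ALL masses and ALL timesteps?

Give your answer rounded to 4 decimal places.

Step 0: x=[5.0000 12.0000 19.0000 23.0000] v=[0.0000 0.0000 0.0000 0.0000]
Step 1: x=[5.5000 12.0000 18.2500 23.5000] v=[2.0000 0.0000 -3.0000 2.0000]
Step 2: x=[6.2500 11.9375 17.2500 24.1875] v=[3.0000 -0.2500 -4.0000 2.7500]
Step 3: x=[6.8594 11.7813 16.6563 24.6406] v=[2.4375 -0.6250 -2.3750 1.8125]
Step 4: x=[6.9844 11.6133 16.8399 24.5977] v=[0.5000 -0.6719 0.7343 -0.1718]
Step 5: x=[6.5205 11.5948 17.6563 24.1153] v=[-1.8555 -0.0742 3.2655 -1.9296]
Step 6: x=[5.6951 11.8231 18.5721 23.5182] v=[-3.3017 0.9130 3.6630 -2.3886]
Step 7: x=[4.9779 12.2066 19.0371 23.1845] v=[-2.8688 1.5340 1.8601 -1.3347]
Max displacement = 1.3437

Answer: 1.3437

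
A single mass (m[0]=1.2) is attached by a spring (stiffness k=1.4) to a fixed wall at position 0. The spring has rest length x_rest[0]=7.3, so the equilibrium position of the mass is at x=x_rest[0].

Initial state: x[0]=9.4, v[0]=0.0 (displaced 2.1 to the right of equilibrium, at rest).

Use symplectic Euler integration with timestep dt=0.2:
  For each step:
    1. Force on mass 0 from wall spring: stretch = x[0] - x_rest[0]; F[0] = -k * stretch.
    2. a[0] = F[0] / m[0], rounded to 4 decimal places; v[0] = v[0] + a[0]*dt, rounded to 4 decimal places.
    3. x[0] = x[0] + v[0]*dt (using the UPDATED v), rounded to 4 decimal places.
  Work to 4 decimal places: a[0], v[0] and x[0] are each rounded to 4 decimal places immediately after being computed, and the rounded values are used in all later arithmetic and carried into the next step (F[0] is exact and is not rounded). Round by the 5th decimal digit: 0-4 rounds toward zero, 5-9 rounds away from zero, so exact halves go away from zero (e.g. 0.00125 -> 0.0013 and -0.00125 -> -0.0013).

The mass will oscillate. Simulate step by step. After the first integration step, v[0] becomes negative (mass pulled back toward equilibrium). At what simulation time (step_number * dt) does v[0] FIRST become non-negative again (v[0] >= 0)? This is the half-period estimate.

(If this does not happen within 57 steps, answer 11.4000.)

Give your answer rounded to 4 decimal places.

Answer: 3.0000

Derivation:
Step 0: x=[9.4000] v=[0.0000]
Step 1: x=[9.3020] v=[-0.4900]
Step 2: x=[9.1106] v=[-0.9571]
Step 3: x=[8.8347] v=[-1.3796]
Step 4: x=[8.4872] v=[-1.7377]
Step 5: x=[8.0843] v=[-2.0147]
Step 6: x=[7.6448] v=[-2.1977]
Step 7: x=[7.1892] v=[-2.2782]
Step 8: x=[6.7387] v=[-2.2523]
Step 9: x=[6.3144] v=[-2.1213]
Step 10: x=[5.9361] v=[-1.8913]
Step 11: x=[5.6215] v=[-1.5731]
Step 12: x=[5.3852] v=[-1.1814]
Step 13: x=[5.2383] v=[-0.7346]
Step 14: x=[5.1876] v=[-0.2535]
Step 15: x=[5.2355] v=[0.2394]
First v>=0 after going negative at step 15, time=3.0000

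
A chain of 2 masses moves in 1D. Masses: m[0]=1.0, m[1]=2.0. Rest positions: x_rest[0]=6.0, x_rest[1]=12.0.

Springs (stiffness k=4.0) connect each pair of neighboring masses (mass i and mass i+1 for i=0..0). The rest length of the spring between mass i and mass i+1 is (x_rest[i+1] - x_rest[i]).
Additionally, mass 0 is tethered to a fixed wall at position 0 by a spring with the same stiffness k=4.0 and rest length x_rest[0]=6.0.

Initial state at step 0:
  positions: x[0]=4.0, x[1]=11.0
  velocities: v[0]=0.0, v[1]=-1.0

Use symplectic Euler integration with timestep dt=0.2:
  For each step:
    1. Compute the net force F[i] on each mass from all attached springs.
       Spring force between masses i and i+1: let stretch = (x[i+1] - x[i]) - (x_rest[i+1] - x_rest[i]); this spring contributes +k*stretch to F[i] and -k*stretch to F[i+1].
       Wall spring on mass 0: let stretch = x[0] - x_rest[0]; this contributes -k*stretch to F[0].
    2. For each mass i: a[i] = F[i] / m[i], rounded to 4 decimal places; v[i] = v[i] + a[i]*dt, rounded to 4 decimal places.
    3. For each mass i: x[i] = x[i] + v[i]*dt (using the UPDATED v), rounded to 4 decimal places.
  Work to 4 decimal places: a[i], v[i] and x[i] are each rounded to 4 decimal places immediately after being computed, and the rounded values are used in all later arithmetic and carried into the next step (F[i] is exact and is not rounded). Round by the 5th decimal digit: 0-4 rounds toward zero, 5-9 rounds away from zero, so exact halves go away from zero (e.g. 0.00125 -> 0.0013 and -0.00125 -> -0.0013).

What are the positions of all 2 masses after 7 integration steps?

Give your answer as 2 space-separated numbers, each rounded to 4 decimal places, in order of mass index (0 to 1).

Answer: 5.3614 10.8859

Derivation:
Step 0: x=[4.0000 11.0000] v=[0.0000 -1.0000]
Step 1: x=[4.4800 10.7200] v=[2.4000 -1.4000]
Step 2: x=[5.2416 10.4208] v=[3.8080 -1.4960]
Step 3: x=[5.9932 10.1873] v=[3.7581 -1.1677]
Step 4: x=[6.4570 10.0982] v=[2.3188 -0.4453]
Step 5: x=[6.4702 10.1978] v=[0.0662 0.4982]
Step 6: x=[6.0446 10.4792] v=[-2.1279 1.4072]
Step 7: x=[5.3614 10.8859] v=[-3.4159 2.0334]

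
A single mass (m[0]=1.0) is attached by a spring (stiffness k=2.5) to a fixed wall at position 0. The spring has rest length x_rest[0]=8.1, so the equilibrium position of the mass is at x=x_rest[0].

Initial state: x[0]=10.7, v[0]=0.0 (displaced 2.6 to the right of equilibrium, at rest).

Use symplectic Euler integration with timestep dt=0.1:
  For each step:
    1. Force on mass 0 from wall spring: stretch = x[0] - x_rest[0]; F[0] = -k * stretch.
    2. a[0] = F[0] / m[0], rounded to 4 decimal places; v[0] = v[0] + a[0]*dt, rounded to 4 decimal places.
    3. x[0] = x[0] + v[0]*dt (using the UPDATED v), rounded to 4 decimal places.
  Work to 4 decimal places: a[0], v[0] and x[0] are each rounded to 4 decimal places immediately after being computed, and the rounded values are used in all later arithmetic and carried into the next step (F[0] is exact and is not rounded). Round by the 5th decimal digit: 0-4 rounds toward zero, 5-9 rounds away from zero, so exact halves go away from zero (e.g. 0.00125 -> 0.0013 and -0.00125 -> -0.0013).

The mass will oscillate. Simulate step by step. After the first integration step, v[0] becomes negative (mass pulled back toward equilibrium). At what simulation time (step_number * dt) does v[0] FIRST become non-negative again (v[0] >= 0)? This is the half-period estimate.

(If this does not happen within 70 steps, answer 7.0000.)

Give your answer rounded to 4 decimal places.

Answer: 2.0000

Derivation:
Step 0: x=[10.7000] v=[0.0000]
Step 1: x=[10.6350] v=[-0.6500]
Step 2: x=[10.5066] v=[-1.2838]
Step 3: x=[10.3181] v=[-1.8855]
Step 4: x=[10.0741] v=[-2.4400]
Step 5: x=[9.7808] v=[-2.9335]
Step 6: x=[9.4454] v=[-3.3537]
Step 7: x=[9.0764] v=[-3.6901]
Step 8: x=[8.6830] v=[-3.9342]
Step 9: x=[8.2750] v=[-4.0800]
Step 10: x=[7.8626] v=[-4.1238]
Step 11: x=[7.4562] v=[-4.0645]
Step 12: x=[7.0658] v=[-3.9036]
Step 13: x=[6.7013] v=[-3.6451]
Step 14: x=[6.3718] v=[-3.2954]
Step 15: x=[6.0855] v=[-2.8634]
Step 16: x=[5.8495] v=[-2.3598]
Step 17: x=[5.6698] v=[-1.7972]
Step 18: x=[5.5508] v=[-1.1897]
Step 19: x=[5.4956] v=[-0.5524]
Step 20: x=[5.5055] v=[0.0987]
First v>=0 after going negative at step 20, time=2.0000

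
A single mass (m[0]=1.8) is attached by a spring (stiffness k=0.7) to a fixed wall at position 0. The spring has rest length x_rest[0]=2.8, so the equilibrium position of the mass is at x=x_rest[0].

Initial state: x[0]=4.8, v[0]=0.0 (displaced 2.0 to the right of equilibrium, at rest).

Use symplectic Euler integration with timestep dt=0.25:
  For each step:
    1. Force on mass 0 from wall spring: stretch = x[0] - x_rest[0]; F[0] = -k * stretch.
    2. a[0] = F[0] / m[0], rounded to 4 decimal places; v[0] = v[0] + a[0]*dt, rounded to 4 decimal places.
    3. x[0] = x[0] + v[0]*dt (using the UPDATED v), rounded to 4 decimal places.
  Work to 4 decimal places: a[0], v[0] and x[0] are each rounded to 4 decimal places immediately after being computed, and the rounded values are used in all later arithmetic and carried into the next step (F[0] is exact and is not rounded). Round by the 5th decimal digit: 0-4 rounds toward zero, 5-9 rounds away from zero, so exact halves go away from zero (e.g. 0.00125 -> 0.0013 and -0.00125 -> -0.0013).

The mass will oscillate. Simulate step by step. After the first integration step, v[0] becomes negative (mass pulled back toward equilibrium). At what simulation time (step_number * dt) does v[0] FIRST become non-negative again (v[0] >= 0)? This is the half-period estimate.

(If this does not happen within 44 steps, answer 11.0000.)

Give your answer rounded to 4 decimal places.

Answer: 5.2500

Derivation:
Step 0: x=[4.8000] v=[0.0000]
Step 1: x=[4.7514] v=[-0.1945]
Step 2: x=[4.6554] v=[-0.3842]
Step 3: x=[4.5143] v=[-0.5646]
Step 4: x=[4.3315] v=[-0.7313]
Step 5: x=[4.1115] v=[-0.8802]
Step 6: x=[3.8596] v=[-1.0077]
Step 7: x=[3.5819] v=[-1.1107]
Step 8: x=[3.2852] v=[-1.1867]
Step 9: x=[2.9767] v=[-1.2339]
Step 10: x=[2.6639] v=[-1.2511]
Step 11: x=[2.3544] v=[-1.2379]
Step 12: x=[2.0558] v=[-1.1946]
Step 13: x=[1.7752] v=[-1.1223]
Step 14: x=[1.5195] v=[-1.0227]
Step 15: x=[1.2950] v=[-0.8982]
Step 16: x=[1.1070] v=[-0.7519]
Step 17: x=[0.9602] v=[-0.5873]
Step 18: x=[0.8581] v=[-0.4084]
Step 19: x=[0.8032] v=[-0.2196]
Step 20: x=[0.7968] v=[-0.0255]
Step 21: x=[0.8391] v=[0.1693]
First v>=0 after going negative at step 21, time=5.2500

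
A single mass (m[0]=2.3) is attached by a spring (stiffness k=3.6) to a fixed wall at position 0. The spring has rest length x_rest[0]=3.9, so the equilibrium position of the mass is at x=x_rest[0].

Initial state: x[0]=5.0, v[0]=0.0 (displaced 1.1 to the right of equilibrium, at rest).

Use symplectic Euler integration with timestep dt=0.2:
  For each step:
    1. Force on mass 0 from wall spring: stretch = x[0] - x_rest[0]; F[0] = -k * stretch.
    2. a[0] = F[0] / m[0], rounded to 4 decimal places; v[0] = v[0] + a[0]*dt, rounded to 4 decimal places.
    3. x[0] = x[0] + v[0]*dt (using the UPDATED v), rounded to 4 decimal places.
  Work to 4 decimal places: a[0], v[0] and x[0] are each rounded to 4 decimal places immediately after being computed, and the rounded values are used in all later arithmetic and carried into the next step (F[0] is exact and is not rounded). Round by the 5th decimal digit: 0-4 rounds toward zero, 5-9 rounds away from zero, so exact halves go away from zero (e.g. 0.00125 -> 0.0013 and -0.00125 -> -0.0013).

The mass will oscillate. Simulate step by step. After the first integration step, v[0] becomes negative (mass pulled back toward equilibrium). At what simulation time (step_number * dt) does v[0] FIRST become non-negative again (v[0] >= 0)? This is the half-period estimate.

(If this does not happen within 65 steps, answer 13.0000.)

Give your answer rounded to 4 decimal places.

Step 0: x=[5.0000] v=[0.0000]
Step 1: x=[4.9311] v=[-0.3443]
Step 2: x=[4.7977] v=[-0.6671]
Step 3: x=[4.6081] v=[-0.9481]
Step 4: x=[4.3741] v=[-1.1698]
Step 5: x=[4.1105] v=[-1.3182]
Step 6: x=[3.8337] v=[-1.3841]
Step 7: x=[3.5610] v=[-1.3633]
Step 8: x=[3.3096] v=[-1.2572]
Step 9: x=[3.0951] v=[-1.0724]
Step 10: x=[2.9310] v=[-0.8204]
Step 11: x=[2.8276] v=[-0.5171]
Step 12: x=[2.7913] v=[-0.1814]
Step 13: x=[2.8244] v=[0.1657]
First v>=0 after going negative at step 13, time=2.6000

Answer: 2.6000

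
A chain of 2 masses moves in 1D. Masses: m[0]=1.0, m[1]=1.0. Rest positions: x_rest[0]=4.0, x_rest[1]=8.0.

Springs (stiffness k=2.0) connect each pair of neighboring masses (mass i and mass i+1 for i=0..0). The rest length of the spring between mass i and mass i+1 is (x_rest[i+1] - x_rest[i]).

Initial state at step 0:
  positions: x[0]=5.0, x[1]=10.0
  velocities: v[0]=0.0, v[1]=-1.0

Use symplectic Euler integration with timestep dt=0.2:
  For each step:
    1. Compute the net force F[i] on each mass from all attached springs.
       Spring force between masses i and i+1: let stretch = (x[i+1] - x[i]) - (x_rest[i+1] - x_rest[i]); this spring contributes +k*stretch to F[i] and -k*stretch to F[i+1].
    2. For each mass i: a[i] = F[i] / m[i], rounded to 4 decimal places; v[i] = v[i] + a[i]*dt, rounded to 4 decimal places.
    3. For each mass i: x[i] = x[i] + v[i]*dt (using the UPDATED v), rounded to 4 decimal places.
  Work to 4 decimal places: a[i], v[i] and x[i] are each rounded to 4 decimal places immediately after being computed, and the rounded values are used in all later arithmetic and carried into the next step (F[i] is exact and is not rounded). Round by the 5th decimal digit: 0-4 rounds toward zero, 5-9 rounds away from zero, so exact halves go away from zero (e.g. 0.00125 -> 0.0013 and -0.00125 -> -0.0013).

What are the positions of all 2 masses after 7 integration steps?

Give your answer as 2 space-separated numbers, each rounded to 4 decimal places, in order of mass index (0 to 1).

Step 0: x=[5.0000 10.0000] v=[0.0000 -1.0000]
Step 1: x=[5.0800 9.7200] v=[0.4000 -1.4000]
Step 2: x=[5.2112 9.3888] v=[0.6560 -1.6560]
Step 3: x=[5.3566 9.0434] v=[0.7270 -1.7270]
Step 4: x=[5.4769 8.7231] v=[0.6017 -1.6017]
Step 5: x=[5.5369 8.4631] v=[0.3002 -1.3002]
Step 6: x=[5.5110 8.2890] v=[-0.1293 -0.8707]
Step 7: x=[5.3874 8.2126] v=[-0.6181 -0.3819]

Answer: 5.3874 8.2126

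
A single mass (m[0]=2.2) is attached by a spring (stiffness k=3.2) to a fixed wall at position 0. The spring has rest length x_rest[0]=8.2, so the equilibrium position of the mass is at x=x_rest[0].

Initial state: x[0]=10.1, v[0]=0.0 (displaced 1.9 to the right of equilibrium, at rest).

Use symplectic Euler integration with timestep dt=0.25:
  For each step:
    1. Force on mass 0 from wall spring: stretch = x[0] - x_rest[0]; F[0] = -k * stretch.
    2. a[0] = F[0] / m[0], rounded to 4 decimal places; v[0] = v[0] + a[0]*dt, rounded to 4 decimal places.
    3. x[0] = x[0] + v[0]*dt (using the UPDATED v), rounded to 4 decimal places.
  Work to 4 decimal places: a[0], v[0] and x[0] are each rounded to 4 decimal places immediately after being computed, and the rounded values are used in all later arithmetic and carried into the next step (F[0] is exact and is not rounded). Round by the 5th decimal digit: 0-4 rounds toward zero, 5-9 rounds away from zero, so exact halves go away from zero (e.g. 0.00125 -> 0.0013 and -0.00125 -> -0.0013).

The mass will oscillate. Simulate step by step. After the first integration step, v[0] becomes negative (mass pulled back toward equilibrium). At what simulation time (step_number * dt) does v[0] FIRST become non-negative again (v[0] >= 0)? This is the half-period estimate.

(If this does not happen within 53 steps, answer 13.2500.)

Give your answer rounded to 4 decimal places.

Step 0: x=[10.1000] v=[0.0000]
Step 1: x=[9.9273] v=[-0.6909]
Step 2: x=[9.5976] v=[-1.3190]
Step 3: x=[9.1408] v=[-1.8272]
Step 4: x=[8.5985] v=[-2.1693]
Step 5: x=[8.0200] v=[-2.3142]
Step 6: x=[7.4578] v=[-2.2488]
Step 7: x=[6.9631] v=[-1.9789]
Step 8: x=[6.5808] v=[-1.5291]
Step 9: x=[6.3457] v=[-0.9403]
Step 10: x=[6.2792] v=[-0.2660]
Step 11: x=[6.3873] v=[0.4325]
First v>=0 after going negative at step 11, time=2.7500

Answer: 2.7500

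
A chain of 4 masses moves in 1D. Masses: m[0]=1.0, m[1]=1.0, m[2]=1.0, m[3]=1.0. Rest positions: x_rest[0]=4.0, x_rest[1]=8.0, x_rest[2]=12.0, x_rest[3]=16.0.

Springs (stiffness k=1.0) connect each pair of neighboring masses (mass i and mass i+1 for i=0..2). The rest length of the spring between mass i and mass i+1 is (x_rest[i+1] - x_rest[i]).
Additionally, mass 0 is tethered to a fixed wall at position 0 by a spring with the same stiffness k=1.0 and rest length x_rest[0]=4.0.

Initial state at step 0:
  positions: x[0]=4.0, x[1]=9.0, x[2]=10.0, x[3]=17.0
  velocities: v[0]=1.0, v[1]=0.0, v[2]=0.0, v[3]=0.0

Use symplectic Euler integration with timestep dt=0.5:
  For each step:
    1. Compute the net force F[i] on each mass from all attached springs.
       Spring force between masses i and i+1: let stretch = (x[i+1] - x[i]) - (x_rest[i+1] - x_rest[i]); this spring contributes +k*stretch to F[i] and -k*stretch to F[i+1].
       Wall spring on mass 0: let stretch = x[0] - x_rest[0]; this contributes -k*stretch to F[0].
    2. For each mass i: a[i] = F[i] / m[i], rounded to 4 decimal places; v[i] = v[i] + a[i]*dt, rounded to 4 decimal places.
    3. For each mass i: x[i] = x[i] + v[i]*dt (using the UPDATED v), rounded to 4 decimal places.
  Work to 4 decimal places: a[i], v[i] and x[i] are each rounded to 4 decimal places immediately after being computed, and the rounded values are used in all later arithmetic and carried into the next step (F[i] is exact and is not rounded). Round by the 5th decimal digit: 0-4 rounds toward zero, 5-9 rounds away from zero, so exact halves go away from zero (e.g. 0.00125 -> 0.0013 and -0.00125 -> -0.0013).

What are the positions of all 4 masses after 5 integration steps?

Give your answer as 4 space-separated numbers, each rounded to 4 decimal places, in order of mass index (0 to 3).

Answer: 3.0010 9.7052 11.8057 16.1104

Derivation:
Step 0: x=[4.0000 9.0000 10.0000 17.0000] v=[1.0000 0.0000 0.0000 0.0000]
Step 1: x=[4.7500 8.0000 11.5000 16.2500] v=[1.5000 -2.0000 3.0000 -1.5000]
Step 2: x=[5.1250 7.0625 13.3125 15.3125] v=[0.7500 -1.8750 3.6250 -1.8750]
Step 3: x=[4.7031 7.2032 14.0625 14.8750] v=[-0.8438 0.2813 1.5000 -0.8750]
Step 4: x=[3.7305 8.4337 13.3008 15.2344] v=[-1.9453 2.4609 -1.5234 0.7188]
Step 5: x=[3.0010 9.7052 11.8057 16.1104] v=[-1.4590 2.5429 -2.9902 1.7520]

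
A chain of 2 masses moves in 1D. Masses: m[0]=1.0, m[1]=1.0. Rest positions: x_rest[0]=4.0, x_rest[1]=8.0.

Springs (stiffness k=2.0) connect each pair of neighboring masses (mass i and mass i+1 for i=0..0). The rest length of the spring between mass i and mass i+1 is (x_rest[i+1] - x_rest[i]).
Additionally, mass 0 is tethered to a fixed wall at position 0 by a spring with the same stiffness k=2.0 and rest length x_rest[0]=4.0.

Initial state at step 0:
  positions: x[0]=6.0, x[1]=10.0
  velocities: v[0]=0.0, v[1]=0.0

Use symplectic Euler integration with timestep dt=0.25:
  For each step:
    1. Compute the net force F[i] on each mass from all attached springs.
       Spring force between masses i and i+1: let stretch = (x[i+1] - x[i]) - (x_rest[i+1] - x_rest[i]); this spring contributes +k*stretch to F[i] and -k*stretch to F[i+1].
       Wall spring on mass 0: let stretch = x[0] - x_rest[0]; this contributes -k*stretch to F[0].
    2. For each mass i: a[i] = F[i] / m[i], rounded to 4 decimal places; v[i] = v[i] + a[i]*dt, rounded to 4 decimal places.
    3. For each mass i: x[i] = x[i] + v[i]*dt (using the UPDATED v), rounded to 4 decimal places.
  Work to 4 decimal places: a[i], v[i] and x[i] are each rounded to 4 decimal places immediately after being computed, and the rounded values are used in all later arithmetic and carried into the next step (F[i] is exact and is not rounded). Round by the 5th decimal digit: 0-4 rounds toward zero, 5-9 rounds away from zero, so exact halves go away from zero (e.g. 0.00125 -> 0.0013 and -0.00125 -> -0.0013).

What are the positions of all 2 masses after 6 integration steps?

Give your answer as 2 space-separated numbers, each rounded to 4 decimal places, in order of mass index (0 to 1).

Answer: 3.7479 8.6348

Derivation:
Step 0: x=[6.0000 10.0000] v=[0.0000 0.0000]
Step 1: x=[5.7500 10.0000] v=[-1.0000 0.0000]
Step 2: x=[5.3125 9.9688] v=[-1.7500 -0.1250]
Step 3: x=[4.7930 9.8555] v=[-2.0781 -0.4532]
Step 4: x=[4.3072 9.6094] v=[-1.9434 -0.9845]
Step 5: x=[3.9457 9.2005] v=[-1.4459 -1.6356]
Step 6: x=[3.7479 8.6348] v=[-0.7914 -2.2630]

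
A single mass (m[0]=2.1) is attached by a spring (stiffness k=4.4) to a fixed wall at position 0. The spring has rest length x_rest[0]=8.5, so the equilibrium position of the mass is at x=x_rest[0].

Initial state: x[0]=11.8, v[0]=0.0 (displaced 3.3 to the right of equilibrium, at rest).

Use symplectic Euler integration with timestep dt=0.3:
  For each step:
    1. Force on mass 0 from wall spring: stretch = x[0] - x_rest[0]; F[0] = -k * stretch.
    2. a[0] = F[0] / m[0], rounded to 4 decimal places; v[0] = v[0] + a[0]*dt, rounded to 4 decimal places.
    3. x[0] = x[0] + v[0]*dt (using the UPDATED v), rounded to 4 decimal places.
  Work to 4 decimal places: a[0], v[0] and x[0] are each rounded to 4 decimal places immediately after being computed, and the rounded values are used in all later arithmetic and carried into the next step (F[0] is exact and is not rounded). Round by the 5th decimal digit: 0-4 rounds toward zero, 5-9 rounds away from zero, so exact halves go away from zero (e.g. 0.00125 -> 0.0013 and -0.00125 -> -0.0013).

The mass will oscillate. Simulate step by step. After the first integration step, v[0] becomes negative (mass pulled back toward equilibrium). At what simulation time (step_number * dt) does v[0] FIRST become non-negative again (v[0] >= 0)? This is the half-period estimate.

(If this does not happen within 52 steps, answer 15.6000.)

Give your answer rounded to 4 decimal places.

Answer: 2.4000

Derivation:
Step 0: x=[11.8000] v=[0.0000]
Step 1: x=[11.1777] v=[-2.0743]
Step 2: x=[10.0505] v=[-3.7574]
Step 3: x=[8.6309] v=[-4.7320]
Step 4: x=[7.1866] v=[-4.8143]
Step 5: x=[5.9900] v=[-3.9887]
Step 6: x=[5.2667] v=[-2.4110]
Step 7: x=[5.1531] v=[-0.3787]
Step 8: x=[5.6706] v=[1.7251]
First v>=0 after going negative at step 8, time=2.4000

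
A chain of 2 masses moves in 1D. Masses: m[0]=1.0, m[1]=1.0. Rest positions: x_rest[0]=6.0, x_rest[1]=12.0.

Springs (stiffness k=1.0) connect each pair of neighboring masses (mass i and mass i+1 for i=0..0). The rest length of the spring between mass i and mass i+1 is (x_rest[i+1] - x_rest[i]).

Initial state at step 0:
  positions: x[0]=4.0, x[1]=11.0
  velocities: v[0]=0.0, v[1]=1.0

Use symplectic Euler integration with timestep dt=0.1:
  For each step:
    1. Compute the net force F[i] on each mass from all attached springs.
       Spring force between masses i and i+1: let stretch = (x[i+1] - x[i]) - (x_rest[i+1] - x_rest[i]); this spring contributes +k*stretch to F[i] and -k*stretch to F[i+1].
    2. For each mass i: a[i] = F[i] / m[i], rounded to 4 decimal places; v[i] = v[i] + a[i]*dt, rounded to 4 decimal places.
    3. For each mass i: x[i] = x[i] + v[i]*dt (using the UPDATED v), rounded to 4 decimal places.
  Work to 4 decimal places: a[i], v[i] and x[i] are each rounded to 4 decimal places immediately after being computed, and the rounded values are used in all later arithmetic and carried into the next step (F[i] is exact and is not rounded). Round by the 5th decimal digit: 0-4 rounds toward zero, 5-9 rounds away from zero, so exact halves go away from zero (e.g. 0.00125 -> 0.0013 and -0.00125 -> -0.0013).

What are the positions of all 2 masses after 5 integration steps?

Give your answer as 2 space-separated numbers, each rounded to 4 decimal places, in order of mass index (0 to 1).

Answer: 4.1627 11.3373

Derivation:
Step 0: x=[4.0000 11.0000] v=[0.0000 1.0000]
Step 1: x=[4.0100 11.0900] v=[0.1000 0.9000]
Step 2: x=[4.0308 11.1692] v=[0.2080 0.7920]
Step 3: x=[4.0630 11.2370] v=[0.3218 0.6782]
Step 4: x=[4.1069 11.2931] v=[0.4392 0.5608]
Step 5: x=[4.1627 11.3373] v=[0.5578 0.4422]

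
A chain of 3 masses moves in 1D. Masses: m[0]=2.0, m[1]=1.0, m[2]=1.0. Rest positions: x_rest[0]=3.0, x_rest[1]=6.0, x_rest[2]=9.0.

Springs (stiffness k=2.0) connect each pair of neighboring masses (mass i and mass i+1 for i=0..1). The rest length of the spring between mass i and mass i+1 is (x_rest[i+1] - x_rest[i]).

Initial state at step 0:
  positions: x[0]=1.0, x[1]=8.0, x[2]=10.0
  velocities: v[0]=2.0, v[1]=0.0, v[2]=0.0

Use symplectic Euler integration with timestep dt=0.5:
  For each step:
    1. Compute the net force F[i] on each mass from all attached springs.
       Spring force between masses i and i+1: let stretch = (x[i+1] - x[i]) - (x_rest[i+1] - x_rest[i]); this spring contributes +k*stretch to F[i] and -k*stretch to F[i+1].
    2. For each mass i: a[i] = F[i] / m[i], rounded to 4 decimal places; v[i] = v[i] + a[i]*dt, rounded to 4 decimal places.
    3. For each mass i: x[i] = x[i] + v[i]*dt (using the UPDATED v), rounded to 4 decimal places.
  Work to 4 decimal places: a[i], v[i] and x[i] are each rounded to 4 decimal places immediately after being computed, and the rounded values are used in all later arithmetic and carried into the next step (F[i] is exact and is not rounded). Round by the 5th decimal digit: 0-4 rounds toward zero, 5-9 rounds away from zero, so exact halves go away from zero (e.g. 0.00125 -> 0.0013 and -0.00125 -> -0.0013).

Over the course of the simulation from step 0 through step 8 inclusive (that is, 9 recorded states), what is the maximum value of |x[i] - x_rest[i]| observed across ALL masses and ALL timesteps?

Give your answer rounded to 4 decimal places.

Step 0: x=[1.0000 8.0000 10.0000] v=[2.0000 0.0000 0.0000]
Step 1: x=[3.0000 5.5000 10.5000] v=[4.0000 -5.0000 1.0000]
Step 2: x=[4.8750 4.2500 10.0000] v=[3.7500 -2.5000 -1.0000]
Step 3: x=[5.8438 6.1875 8.1250] v=[1.9375 3.8750 -3.7500]
Step 4: x=[6.1485 8.9219 6.7813] v=[0.6094 5.4688 -2.6875]
Step 5: x=[6.3966 9.1993 8.0079] v=[0.4961 0.5548 2.4531]
Step 6: x=[6.5954 7.4797 11.3302] v=[0.3975 -3.4393 6.6445]
Step 7: x=[6.2652 7.2432 14.2272] v=[-0.6604 -0.4731 5.7940]
Step 8: x=[5.4295 10.0097 15.1322] v=[-1.6714 5.5329 1.8100]
Max displacement = 6.1322

Answer: 6.1322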